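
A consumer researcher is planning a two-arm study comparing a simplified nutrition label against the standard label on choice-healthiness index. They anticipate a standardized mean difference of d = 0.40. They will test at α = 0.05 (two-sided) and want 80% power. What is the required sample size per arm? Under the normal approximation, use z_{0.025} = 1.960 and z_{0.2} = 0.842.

For two independent groups with equal n: n = 2·((z_{α/2} + z_β) / d)².
z_{α/2} + z_β = 1.960 + 0.842 = 2.802.
n = 2 × (2.802 / 0.40)² = 2 × 7.005² = 2 × 49.07 = 98.1.
Round up to the next whole participant.

n = 99 per group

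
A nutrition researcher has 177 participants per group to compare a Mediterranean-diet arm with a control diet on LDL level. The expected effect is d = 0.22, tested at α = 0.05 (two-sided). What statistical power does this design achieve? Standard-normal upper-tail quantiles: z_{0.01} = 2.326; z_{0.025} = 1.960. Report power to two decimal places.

power ≈ 0.54

For two equal groups, power = Φ(d·√(n/2) − z_{α/2}).
d·√(n/2) = 0.22 × √(177/2) = 0.22 × 9.407 = 2.070.
z_β = 2.070 − 1.960 = 0.110.
Power = Φ(0.110) = 0.544.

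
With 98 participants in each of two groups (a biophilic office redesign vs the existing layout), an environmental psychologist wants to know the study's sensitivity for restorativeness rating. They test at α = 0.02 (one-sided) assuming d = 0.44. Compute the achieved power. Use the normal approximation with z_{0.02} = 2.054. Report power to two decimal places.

For two equal groups, power = Φ(d·√(n/2) − z_{α}).
d·√(n/2) = 0.44 × √(98/2) = 0.44 × 7.000 = 3.080.
z_β = 3.080 − 2.054 = 1.026.
Power = Φ(1.026) = 0.848.

power ≈ 0.85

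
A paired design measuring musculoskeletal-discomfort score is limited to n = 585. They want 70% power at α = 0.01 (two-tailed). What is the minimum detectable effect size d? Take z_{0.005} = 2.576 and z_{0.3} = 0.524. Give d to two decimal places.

For a single sample (or paired design) of n = 585: d_min = (z_{α/2} + z_β)/√n.
z-sum = 2.576 + 0.524 = 3.100.
d_min = 3.100 / √585 = 3.100 / 24.187 = 0.128.

d_min ≈ 0.13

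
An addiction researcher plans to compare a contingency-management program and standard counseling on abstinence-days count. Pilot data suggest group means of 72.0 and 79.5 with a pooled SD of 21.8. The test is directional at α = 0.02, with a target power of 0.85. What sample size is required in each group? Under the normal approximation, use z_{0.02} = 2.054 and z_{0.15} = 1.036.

Cohen's d = |M₁ − M₂| / SD_pooled = |72.0 − 79.5| / 21.8 = 7.5 / 21.8 = 0.344.
For two independent groups with equal n: n = 2·((z_{α} + z_β) / d)².
z_{α} + z_β = 2.054 + 1.036 = 3.090.
n = 2 × (3.090 / 0.344)² = 2 × 8.983² = 2 × 80.69 = 161.4.
Round up to the next whole participant.

n = 162 per group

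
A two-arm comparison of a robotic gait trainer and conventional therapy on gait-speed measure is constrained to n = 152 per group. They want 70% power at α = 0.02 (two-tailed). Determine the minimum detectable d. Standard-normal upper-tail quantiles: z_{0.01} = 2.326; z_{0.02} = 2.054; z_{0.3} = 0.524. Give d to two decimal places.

For two independent groups of n = 152 each: d_min = (z_{α/2} + z_β)·√(2/n).
z-sum = 2.326 + 0.524 = 2.850.
d_min = 2.850 × √(2/152) = 2.850 × 0.1147 = 0.327.

d_min ≈ 0.33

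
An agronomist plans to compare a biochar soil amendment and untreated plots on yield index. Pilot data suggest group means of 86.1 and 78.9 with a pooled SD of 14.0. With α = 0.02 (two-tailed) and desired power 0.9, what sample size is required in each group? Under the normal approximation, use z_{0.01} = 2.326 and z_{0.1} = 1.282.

n = 99 per group

Cohen's d = |M₁ − M₂| / SD_pooled = |86.1 − 78.9| / 14.0 = 7.2 / 14.0 = 0.514.
For two independent groups with equal n: n = 2·((z_{α/2} + z_β) / d)².
z_{α/2} + z_β = 2.326 + 1.282 = 3.608.
n = 2 × (3.608 / 0.514)² = 2 × 7.019² = 2 × 49.27 = 98.5.
Round up to the next whole participant.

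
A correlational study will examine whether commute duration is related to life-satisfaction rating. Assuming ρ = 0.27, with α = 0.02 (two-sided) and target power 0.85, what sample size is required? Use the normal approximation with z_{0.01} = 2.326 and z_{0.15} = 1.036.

Fisher's z: C = ½·ln((1+r)/(1−r)) = ½·ln(1.7397) = 0.2769.
n = ((z_{α/2} + z_β)/C)² + 3.
(2.326 + 1.036) / 0.2769 = 3.362 / 0.2769 = 12.142.
n = 12.142² + 3 = 147.42 + 3 = 150.4.
Round up.

n = 151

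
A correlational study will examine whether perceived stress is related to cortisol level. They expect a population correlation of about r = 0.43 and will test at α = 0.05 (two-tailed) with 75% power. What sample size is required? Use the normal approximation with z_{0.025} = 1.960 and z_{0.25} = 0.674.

n = 36

Fisher's z: C = ½·ln((1+r)/(1−r)) = ½·ln(2.5088) = 0.4599.
n = ((z_{α/2} + z_β)/C)² + 3.
(1.960 + 0.674) / 0.4599 = 2.634 / 0.4599 = 5.727.
n = 5.727² + 3 = 32.80 + 3 = 35.8.
Round up.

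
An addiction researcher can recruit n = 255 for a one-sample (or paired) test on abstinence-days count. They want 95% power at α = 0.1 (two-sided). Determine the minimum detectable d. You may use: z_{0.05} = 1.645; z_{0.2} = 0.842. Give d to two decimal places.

d_min ≈ 0.21

For a single sample (or paired design) of n = 255: d_min = (z_{α/2} + z_β)/√n.
z-sum = 1.645 + 1.645 = 3.290.
d_min = 3.290 / √255 = 3.290 / 15.969 = 0.206.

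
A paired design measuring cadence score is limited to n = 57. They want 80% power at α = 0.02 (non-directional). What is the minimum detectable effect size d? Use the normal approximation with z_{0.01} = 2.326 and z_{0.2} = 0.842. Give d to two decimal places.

d_min ≈ 0.42

For a single sample (or paired design) of n = 57: d_min = (z_{α/2} + z_β)/√n.
z-sum = 2.326 + 0.842 = 3.168.
d_min = 3.168 / √57 = 3.168 / 7.550 = 0.420.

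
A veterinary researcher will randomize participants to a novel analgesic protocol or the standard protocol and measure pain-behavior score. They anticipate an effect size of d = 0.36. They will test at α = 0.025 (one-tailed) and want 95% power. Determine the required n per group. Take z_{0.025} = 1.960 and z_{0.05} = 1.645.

For two independent groups with equal n: n = 2·((z_{α} + z_β) / d)².
z_{α} + z_β = 1.960 + 1.645 = 3.605.
n = 2 × (3.605 / 0.36)² = 2 × 10.014² = 2 × 100.28 = 200.6.
Round up to the next whole participant.

n = 201 per group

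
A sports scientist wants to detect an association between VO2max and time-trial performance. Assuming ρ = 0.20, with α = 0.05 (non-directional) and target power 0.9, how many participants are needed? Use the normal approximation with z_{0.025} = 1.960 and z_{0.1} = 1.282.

n = 259

Fisher's z: C = ½·ln((1+r)/(1−r)) = ½·ln(1.5000) = 0.2027.
n = ((z_{α/2} + z_β)/C)² + 3.
(1.960 + 1.282) / 0.2027 = 3.242 / 0.2027 = 15.994.
n = 15.994² + 3 = 255.81 + 3 = 258.8.
Round up.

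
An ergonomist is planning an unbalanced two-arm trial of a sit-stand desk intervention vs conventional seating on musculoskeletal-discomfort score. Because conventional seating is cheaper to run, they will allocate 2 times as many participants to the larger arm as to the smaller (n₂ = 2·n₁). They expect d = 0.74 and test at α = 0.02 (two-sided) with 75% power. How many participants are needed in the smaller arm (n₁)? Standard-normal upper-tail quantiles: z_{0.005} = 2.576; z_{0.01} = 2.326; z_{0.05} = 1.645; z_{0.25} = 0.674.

With allocation ratio k = n₂/n₁ = 2, Var(x̄₁−x̄₂) = σ²(1/n₁ + 1/(k·n₁)) = σ²·(k+1)/(k·n₁).
So n₁ = (1 + 1/k)·((z_{α/2} + z_β)/d)² = 1.500 × (3.000/0.74)².
n₁ = 1.500 × 16.44 = 24.7.
Round up: n₁ = 25, giving n₂ = 2 × 25 = 50.

n₁ = 25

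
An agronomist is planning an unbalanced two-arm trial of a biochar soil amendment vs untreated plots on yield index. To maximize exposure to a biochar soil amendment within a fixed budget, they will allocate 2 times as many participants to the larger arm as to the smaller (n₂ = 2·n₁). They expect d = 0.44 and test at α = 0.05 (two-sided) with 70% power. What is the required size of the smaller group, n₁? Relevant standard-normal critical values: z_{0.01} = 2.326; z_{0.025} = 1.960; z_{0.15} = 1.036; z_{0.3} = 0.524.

n₁ = 48

With allocation ratio k = n₂/n₁ = 2, Var(x̄₁−x̄₂) = σ²(1/n₁ + 1/(k·n₁)) = σ²·(k+1)/(k·n₁).
So n₁ = (1 + 1/k)·((z_{α/2} + z_β)/d)² = 1.500 × (2.484/0.44)².
n₁ = 1.500 × 31.87 = 47.8.
Round up: n₁ = 48, giving n₂ = 2 × 48 = 96.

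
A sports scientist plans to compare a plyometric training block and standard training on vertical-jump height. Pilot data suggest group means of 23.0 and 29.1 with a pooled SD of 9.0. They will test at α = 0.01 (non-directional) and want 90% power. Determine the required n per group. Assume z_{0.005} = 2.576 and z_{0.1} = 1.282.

n = 65 per group

Cohen's d = |M₁ − M₂| / SD_pooled = |23.0 − 29.1| / 9.0 = 6.1 / 9.0 = 0.678.
For two independent groups with equal n: n = 2·((z_{α/2} + z_β) / d)².
z_{α/2} + z_β = 2.576 + 1.282 = 3.858.
n = 2 × (3.858 / 0.678)² = 2 × 5.690² = 2 × 32.38 = 64.8.
Round up to the next whole participant.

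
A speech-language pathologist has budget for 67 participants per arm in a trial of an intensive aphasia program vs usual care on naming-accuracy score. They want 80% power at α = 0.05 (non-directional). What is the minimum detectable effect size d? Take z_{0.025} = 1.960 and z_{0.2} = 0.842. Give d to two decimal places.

d_min ≈ 0.48

For two independent groups of n = 67 each: d_min = (z_{α/2} + z_β)·√(2/n).
z-sum = 1.960 + 0.842 = 2.802.
d_min = 2.802 × √(2/67) = 2.802 × 0.1728 = 0.484.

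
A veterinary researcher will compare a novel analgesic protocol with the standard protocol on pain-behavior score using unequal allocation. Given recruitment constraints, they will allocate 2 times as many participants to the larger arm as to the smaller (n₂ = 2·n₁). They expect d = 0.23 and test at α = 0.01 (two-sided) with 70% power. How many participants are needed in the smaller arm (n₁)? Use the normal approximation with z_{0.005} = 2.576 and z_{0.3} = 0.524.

n₁ = 273

With allocation ratio k = n₂/n₁ = 2, Var(x̄₁−x̄₂) = σ²(1/n₁ + 1/(k·n₁)) = σ²·(k+1)/(k·n₁).
So n₁ = (1 + 1/k)·((z_{α/2} + z_β)/d)² = 1.500 × (3.100/0.23)².
n₁ = 1.500 × 181.66 = 272.5.
Round up: n₁ = 273, giving n₂ = 2 × 273 = 546.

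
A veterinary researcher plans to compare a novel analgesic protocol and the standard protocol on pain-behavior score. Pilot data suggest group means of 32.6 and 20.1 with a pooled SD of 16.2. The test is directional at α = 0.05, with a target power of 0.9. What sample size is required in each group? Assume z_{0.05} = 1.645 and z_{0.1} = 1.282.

n = 29 per group

Cohen's d = |M₁ − M₂| / SD_pooled = |32.6 − 20.1| / 16.2 = 12.5 / 16.2 = 0.772.
For two independent groups with equal n: n = 2·((z_{α} + z_β) / d)².
z_{α} + z_β = 1.645 + 1.282 = 2.927.
n = 2 × (2.927 / 0.772)² = 2 × 3.791² = 2 × 14.38 = 28.8.
Round up to the next whole participant.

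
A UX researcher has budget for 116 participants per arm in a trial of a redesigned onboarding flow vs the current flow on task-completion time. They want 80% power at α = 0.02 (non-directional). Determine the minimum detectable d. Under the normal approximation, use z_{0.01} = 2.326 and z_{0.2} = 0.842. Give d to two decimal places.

d_min ≈ 0.42

For two independent groups of n = 116 each: d_min = (z_{α/2} + z_β)·√(2/n).
z-sum = 2.326 + 0.842 = 3.168.
d_min = 3.168 × √(2/116) = 3.168 × 0.1313 = 0.416.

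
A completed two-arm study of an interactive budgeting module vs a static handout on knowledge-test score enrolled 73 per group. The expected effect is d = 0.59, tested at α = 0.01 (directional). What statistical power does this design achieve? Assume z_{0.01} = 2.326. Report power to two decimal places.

For two equal groups, power = Φ(d·√(n/2) − z_{α}).
d·√(n/2) = 0.59 × √(73/2) = 0.59 × 6.042 = 3.564.
z_β = 3.564 − 2.326 = 1.238.
Power = Φ(1.238) = 0.892.

power ≈ 0.89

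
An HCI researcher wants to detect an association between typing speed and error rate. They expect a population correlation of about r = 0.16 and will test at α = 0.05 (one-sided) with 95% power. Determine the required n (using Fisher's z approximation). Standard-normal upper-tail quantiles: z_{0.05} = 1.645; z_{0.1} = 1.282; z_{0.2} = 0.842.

Fisher's z: C = ½·ln((1+r)/(1−r)) = ½·ln(1.3810) = 0.1614.
n = ((z_{α} + z_β)/C)² + 3.
(1.645 + 1.645) / 0.1614 = 3.290 / 0.1614 = 20.384.
n = 20.384² + 3 = 415.51 + 3 = 418.5.
Round up.

n = 419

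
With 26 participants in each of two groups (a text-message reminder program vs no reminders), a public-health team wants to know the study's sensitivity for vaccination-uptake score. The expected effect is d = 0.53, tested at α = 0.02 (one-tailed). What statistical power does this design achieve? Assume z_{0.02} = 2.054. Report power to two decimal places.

power ≈ 0.44

For two equal groups, power = Φ(d·√(n/2) − z_{α}).
d·√(n/2) = 0.53 × √(26/2) = 0.53 × 3.606 = 1.911.
z_β = 1.911 − 2.054 = -0.143.
Power = Φ(-0.143) = 0.443.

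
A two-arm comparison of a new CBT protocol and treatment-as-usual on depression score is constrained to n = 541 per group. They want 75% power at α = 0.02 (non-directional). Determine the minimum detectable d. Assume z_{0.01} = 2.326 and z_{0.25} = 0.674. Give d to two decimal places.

For two independent groups of n = 541 each: d_min = (z_{α/2} + z_β)·√(2/n).
z-sum = 2.326 + 0.674 = 3.000.
d_min = 3.000 × √(2/541) = 3.000 × 0.0608 = 0.182.

d_min ≈ 0.18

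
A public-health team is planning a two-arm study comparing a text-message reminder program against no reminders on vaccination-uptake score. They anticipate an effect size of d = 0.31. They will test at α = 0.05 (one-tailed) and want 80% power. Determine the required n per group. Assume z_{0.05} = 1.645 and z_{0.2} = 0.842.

For two independent groups with equal n: n = 2·((z_{α} + z_β) / d)².
z_{α} + z_β = 1.645 + 0.842 = 2.487.
n = 2 × (2.487 / 0.31)² = 2 × 8.023² = 2 × 64.36 = 128.7.
Round up to the next whole participant.

n = 129 per group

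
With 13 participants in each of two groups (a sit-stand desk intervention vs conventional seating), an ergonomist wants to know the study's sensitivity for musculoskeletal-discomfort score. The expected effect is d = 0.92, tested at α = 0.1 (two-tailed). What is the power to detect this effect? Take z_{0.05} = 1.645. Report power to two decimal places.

power ≈ 0.76

For two equal groups, power = Φ(d·√(n/2) − z_{α/2}).
d·√(n/2) = 0.92 × √(13/2) = 0.92 × 2.550 = 2.346.
z_β = 2.346 − 1.645 = 0.701.
Power = Φ(0.701) = 0.758.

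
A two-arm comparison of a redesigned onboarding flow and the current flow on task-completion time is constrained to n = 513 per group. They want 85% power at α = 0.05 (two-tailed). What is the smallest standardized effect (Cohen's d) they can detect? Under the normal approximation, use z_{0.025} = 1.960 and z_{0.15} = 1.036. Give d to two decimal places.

d_min ≈ 0.19

For two independent groups of n = 513 each: d_min = (z_{α/2} + z_β)·√(2/n).
z-sum = 1.960 + 1.036 = 2.996.
d_min = 2.996 × √(2/513) = 2.996 × 0.0624 = 0.187.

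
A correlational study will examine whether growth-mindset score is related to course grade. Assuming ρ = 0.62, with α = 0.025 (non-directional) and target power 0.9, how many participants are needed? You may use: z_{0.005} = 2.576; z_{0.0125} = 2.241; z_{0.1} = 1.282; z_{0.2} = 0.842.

n = 27

Fisher's z: C = ½·ln((1+r)/(1−r)) = ½·ln(4.2632) = 0.7250.
n = ((z_{α/2} + z_β)/C)² + 3.
(2.241 + 1.282) / 0.7250 = 3.523 / 0.7250 = 4.859.
n = 4.859² + 3 = 23.61 + 3 = 26.6.
Round up.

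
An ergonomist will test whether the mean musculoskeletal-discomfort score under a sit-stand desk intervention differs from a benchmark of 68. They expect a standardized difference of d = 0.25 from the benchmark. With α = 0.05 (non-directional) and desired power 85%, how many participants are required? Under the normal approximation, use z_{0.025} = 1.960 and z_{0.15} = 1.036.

For a one-sample test: n = ((z_{α/2} + z_β) / d)².
z_{α/2} + z_β = 1.960 + 1.036 = 2.996.
n = (2.996 / 0.25)² = 11.984² = 143.62.
Round up.

n = 144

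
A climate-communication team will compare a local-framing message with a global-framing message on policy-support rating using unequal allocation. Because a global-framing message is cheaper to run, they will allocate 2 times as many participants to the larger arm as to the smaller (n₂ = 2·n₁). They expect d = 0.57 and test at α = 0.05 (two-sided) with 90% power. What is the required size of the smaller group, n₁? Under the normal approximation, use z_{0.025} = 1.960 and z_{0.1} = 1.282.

With allocation ratio k = n₂/n₁ = 2, Var(x̄₁−x̄₂) = σ²(1/n₁ + 1/(k·n₁)) = σ²·(k+1)/(k·n₁).
So n₁ = (1 + 1/k)·((z_{α/2} + z_β)/d)² = 1.500 × (3.242/0.57)².
n₁ = 1.500 × 32.35 = 48.5.
Round up: n₁ = 49, giving n₂ = 2 × 49 = 98.

n₁ = 49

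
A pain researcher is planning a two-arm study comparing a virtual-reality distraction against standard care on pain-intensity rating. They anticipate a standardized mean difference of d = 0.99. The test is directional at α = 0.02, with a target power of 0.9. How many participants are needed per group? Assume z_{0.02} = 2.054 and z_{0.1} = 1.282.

n = 23 per group

For two independent groups with equal n: n = 2·((z_{α} + z_β) / d)².
z_{α} + z_β = 2.054 + 1.282 = 3.336.
n = 2 × (3.336 / 0.99)² = 2 × 3.370² = 2 × 11.35 = 22.7.
Round up to the next whole participant.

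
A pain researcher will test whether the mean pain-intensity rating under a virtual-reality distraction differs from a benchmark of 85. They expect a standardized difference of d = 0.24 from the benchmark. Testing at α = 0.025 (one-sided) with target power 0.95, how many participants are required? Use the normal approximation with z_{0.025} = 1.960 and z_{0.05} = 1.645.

For a one-sample test: n = ((z_{α} + z_β) / d)².
z_{α} + z_β = 1.960 + 1.645 = 3.605.
n = (3.605 / 0.24)² = 15.021² = 225.63.
Round up.

n = 226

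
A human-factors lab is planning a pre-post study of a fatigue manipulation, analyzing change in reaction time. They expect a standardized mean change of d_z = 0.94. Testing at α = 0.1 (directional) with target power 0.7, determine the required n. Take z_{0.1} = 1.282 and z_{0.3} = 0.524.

For a paired (one-sample on differences) test: n = ((z_{α} + z_β) / d)².
z_{α} + z_β = 1.282 + 0.524 = 1.806.
n = (1.806 / 0.94)² = 1.921² = 3.69.
Round up.

n = 4 pairs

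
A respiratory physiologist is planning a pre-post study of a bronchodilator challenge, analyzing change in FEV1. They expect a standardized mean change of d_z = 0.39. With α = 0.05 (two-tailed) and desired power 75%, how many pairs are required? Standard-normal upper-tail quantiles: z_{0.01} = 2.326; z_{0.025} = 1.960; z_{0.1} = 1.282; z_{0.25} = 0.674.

n = 46 pairs

For a paired (one-sample on differences) test: n = ((z_{α/2} + z_β) / d)².
z_{α/2} + z_β = 1.960 + 0.674 = 2.634.
n = (2.634 / 0.39)² = 6.754² = 45.61.
Round up.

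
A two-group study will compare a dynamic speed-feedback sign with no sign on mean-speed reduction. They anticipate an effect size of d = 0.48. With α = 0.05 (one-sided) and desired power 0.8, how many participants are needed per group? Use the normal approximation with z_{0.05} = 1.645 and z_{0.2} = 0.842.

n = 54 per group

For two independent groups with equal n: n = 2·((z_{α} + z_β) / d)².
z_{α} + z_β = 1.645 + 0.842 = 2.487.
n = 2 × (2.487 / 0.48)² = 2 × 5.181² = 2 × 26.85 = 53.7.
Round up to the next whole participant.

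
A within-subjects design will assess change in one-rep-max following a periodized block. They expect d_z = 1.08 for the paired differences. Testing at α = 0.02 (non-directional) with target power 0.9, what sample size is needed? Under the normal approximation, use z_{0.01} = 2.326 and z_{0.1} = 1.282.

For a paired (one-sample on differences) test: n = ((z_{α/2} + z_β) / d)².
z_{α/2} + z_β = 2.326 + 1.282 = 3.608.
n = (3.608 / 1.08)² = 3.341² = 11.16.
Round up.

n = 12 pairs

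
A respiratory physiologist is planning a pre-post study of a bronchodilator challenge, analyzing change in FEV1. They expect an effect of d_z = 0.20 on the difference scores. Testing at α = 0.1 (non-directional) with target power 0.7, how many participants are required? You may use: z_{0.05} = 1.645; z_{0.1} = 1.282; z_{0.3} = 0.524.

n = 118 pairs

For a paired (one-sample on differences) test: n = ((z_{α/2} + z_β) / d)².
z_{α/2} + z_β = 1.645 + 0.524 = 2.169.
n = (2.169 / 0.20)² = 10.845² = 117.61.
Round up.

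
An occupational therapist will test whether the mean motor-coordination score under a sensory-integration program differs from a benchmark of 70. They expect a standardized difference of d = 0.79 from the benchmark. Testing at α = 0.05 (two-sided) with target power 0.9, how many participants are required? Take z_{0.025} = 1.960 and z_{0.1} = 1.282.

n = 17

For a one-sample test: n = ((z_{α/2} + z_β) / d)².
z_{α/2} + z_β = 1.960 + 1.282 = 3.242.
n = (3.242 / 0.79)² = 4.104² = 16.84.
Round up.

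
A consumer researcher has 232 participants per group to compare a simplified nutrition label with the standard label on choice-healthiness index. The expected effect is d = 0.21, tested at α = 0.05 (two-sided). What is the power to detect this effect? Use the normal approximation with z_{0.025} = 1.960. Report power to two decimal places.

For two equal groups, power = Φ(d·√(n/2) − z_{α/2}).
d·√(n/2) = 0.21 × √(232/2) = 0.21 × 10.770 = 2.262.
z_β = 2.262 − 1.960 = 0.302.
Power = Φ(0.302) = 0.619.

power ≈ 0.62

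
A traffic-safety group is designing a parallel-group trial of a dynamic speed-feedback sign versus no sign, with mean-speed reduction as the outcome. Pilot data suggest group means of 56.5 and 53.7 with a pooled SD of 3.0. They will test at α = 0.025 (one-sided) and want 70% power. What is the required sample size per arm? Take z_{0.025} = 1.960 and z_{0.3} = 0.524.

n = 15 per group

Cohen's d = |M₁ − M₂| / SD_pooled = |56.5 − 53.7| / 3.0 = 2.8 / 3.0 = 0.933.
For two independent groups with equal n: n = 2·((z_{α} + z_β) / d)².
z_{α} + z_β = 1.960 + 0.524 = 2.484.
n = 2 × (2.484 / 0.933)² = 2 × 2.662² = 2 × 7.09 = 14.2.
Round up to the next whole participant.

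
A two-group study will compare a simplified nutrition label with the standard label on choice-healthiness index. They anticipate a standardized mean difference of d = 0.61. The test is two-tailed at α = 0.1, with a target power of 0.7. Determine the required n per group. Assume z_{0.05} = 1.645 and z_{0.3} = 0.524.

n = 26 per group

For two independent groups with equal n: n = 2·((z_{α/2} + z_β) / d)².
z_{α/2} + z_β = 1.645 + 0.524 = 2.169.
n = 2 × (2.169 / 0.61)² = 2 × 3.556² = 2 × 12.64 = 25.3.
Round up to the next whole participant.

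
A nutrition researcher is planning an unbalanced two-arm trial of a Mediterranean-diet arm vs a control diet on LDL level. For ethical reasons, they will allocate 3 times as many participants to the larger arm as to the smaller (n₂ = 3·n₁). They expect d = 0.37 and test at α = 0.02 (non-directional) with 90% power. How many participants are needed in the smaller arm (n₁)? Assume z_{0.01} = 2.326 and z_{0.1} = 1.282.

n₁ = 127

With allocation ratio k = n₂/n₁ = 3, Var(x̄₁−x̄₂) = σ²(1/n₁ + 1/(k·n₁)) = σ²·(k+1)/(k·n₁).
So n₁ = (1 + 1/k)·((z_{α/2} + z_β)/d)² = 1.333 × (3.608/0.37)².
n₁ = 1.333 × 95.09 = 126.8.
Round up: n₁ = 127, giving n₂ = 3 × 127 = 381.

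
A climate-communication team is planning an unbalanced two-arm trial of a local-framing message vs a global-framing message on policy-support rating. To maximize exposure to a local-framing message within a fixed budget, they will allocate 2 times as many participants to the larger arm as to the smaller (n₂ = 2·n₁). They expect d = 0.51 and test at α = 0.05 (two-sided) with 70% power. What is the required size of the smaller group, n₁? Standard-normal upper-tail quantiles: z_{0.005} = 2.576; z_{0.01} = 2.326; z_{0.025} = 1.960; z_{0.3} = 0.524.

With allocation ratio k = n₂/n₁ = 2, Var(x̄₁−x̄₂) = σ²(1/n₁ + 1/(k·n₁)) = σ²·(k+1)/(k·n₁).
So n₁ = (1 + 1/k)·((z_{α/2} + z_β)/d)² = 1.500 × (2.484/0.51)².
n₁ = 1.500 × 23.72 = 35.6.
Round up: n₁ = 36, giving n₂ = 2 × 36 = 72.

n₁ = 36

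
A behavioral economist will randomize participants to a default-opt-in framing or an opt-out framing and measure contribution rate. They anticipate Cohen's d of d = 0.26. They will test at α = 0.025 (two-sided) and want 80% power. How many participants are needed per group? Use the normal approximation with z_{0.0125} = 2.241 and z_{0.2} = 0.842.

For two independent groups with equal n: n = 2·((z_{α/2} + z_β) / d)².
z_{α/2} + z_β = 2.241 + 0.842 = 3.083.
n = 2 × (3.083 / 0.26)² = 2 × 11.858² = 2 × 140.60 = 281.2.
Round up to the next whole participant.

n = 282 per group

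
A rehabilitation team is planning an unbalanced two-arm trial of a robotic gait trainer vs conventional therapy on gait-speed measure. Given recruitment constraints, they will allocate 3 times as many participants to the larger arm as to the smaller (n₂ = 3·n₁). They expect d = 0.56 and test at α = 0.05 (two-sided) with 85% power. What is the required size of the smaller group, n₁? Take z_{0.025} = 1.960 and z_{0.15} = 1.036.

With allocation ratio k = n₂/n₁ = 3, Var(x̄₁−x̄₂) = σ²(1/n₁ + 1/(k·n₁)) = σ²·(k+1)/(k·n₁).
So n₁ = (1 + 1/k)·((z_{α/2} + z_β)/d)² = 1.333 × (2.996/0.56)².
n₁ = 1.333 × 28.62 = 38.2.
Round up: n₁ = 39, giving n₂ = 3 × 39 = 117.

n₁ = 39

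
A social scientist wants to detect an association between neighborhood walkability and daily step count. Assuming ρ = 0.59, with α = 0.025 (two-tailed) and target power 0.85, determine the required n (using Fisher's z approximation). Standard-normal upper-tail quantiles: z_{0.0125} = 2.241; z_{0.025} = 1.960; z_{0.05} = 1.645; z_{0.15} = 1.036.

n = 27

Fisher's z: C = ½·ln((1+r)/(1−r)) = ½·ln(3.8780) = 0.6777.
n = ((z_{α/2} + z_β)/C)² + 3.
(2.241 + 1.036) / 0.6777 = 3.277 / 0.6777 = 4.835.
n = 4.835² + 3 = 23.38 + 3 = 26.4.
Round up.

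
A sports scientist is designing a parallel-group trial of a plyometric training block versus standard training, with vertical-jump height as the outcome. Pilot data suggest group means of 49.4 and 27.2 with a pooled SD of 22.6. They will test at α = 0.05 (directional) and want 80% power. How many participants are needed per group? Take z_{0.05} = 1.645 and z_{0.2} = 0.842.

n = 13 per group

Cohen's d = |M₁ − M₂| / SD_pooled = |49.4 − 27.2| / 22.6 = 22.2 / 22.6 = 0.982.
For two independent groups with equal n: n = 2·((z_{α} + z_β) / d)².
z_{α} + z_β = 1.645 + 0.842 = 2.487.
n = 2 × (2.487 / 0.982)² = 2 × 2.533² = 2 × 6.41 = 12.8.
Round up to the next whole participant.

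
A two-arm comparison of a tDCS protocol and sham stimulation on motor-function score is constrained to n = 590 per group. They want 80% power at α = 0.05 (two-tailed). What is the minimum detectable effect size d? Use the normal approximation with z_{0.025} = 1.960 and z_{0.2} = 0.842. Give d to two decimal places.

For two independent groups of n = 590 each: d_min = (z_{α/2} + z_β)·√(2/n).
z-sum = 1.960 + 0.842 = 2.802.
d_min = 2.802 × √(2/590) = 2.802 × 0.0582 = 0.163.

d_min ≈ 0.16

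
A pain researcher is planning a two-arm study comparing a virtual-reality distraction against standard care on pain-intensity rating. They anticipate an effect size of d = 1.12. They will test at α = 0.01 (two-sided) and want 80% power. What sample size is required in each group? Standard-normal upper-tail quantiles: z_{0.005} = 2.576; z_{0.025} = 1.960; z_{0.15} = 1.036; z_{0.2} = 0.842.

For two independent groups with equal n: n = 2·((z_{α/2} + z_β) / d)².
z_{α/2} + z_β = 2.576 + 0.842 = 3.418.
n = 2 × (3.418 / 1.12)² = 2 × 3.052² = 2 × 9.31 = 18.6.
Round up to the next whole participant.

n = 19 per group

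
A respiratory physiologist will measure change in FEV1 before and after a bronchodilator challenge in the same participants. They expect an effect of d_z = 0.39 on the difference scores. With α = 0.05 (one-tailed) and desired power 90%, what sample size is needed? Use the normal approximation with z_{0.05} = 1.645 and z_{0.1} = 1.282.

n = 57 pairs

For a paired (one-sample on differences) test: n = ((z_{α} + z_β) / d)².
z_{α} + z_β = 1.645 + 1.282 = 2.927.
n = (2.927 / 0.39)² = 7.505² = 56.33.
Round up.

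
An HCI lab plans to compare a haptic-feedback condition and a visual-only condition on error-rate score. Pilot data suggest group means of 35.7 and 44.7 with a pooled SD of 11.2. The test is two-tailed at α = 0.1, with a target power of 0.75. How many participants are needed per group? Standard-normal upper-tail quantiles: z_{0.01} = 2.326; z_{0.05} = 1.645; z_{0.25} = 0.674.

n = 17 per group

Cohen's d = |M₁ − M₂| / SD_pooled = |35.7 − 44.7| / 11.2 = 9.0 / 11.2 = 0.804.
For two independent groups with equal n: n = 2·((z_{α/2} + z_β) / d)².
z_{α/2} + z_β = 1.645 + 0.674 = 2.319.
n = 2 × (2.319 / 0.804)² = 2 × 2.884² = 2 × 8.32 = 16.6.
Round up to the next whole participant.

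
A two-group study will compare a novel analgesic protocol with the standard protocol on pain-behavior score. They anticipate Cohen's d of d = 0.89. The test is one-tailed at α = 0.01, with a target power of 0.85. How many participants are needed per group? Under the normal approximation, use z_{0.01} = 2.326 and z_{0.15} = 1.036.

For two independent groups with equal n: n = 2·((z_{α} + z_β) / d)².
z_{α} + z_β = 2.326 + 1.036 = 3.362.
n = 2 × (3.362 / 0.89)² = 2 × 3.778² = 2 × 14.27 = 28.5.
Round up to the next whole participant.

n = 29 per group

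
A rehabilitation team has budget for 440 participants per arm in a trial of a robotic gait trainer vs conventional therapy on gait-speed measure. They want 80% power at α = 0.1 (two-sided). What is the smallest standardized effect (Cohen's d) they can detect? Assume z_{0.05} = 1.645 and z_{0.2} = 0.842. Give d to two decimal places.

For two independent groups of n = 440 each: d_min = (z_{α/2} + z_β)·√(2/n).
z-sum = 1.645 + 0.842 = 2.487.
d_min = 2.487 × √(2/440) = 2.487 × 0.0674 = 0.168.

d_min ≈ 0.17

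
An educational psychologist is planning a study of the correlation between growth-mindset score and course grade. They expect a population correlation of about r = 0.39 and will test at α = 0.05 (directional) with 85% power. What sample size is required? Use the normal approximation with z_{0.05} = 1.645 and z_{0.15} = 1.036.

Fisher's z: C = ½·ln((1+r)/(1−r)) = ½·ln(2.2787) = 0.4118.
n = ((z_{α} + z_β)/C)² + 3.
(1.645 + 1.036) / 0.4118 = 2.681 / 0.4118 = 6.510.
n = 6.510² + 3 = 42.39 + 3 = 45.4.
Round up.

n = 46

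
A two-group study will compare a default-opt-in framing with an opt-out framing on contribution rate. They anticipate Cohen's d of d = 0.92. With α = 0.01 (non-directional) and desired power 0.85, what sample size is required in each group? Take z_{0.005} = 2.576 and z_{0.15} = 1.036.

For two independent groups with equal n: n = 2·((z_{α/2} + z_β) / d)².
z_{α/2} + z_β = 2.576 + 1.036 = 3.612.
n = 2 × (3.612 / 0.92)² = 2 × 3.926² = 2 × 15.41 = 30.8.
Round up to the next whole participant.

n = 31 per group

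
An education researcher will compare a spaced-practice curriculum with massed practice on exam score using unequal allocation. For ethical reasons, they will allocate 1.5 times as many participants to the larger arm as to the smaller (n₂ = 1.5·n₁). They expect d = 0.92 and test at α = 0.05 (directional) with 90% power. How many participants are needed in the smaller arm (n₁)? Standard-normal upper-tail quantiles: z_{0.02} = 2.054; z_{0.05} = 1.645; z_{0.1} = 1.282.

With allocation ratio k = n₂/n₁ = 1.5, Var(x̄₁−x̄₂) = σ²(1/n₁ + 1/(k·n₁)) = σ²·(k+1)/(k·n₁).
So n₁ = (1 + 1/k)·((z_{α} + z_β)/d)² = 1.667 × (2.927/0.92)².
n₁ = 1.667 × 10.12 = 16.9.
Round up: n₁ = 17, giving n₂ = ⌈1.5 × 17⌉ = ⌈25.5⌉ = 26.

n₁ = 17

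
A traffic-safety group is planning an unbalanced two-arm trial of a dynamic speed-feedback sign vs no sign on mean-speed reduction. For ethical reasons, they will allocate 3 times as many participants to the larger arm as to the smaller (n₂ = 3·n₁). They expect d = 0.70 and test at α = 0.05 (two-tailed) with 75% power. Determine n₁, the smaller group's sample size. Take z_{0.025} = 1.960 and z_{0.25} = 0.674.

With allocation ratio k = n₂/n₁ = 3, Var(x̄₁−x̄₂) = σ²(1/n₁ + 1/(k·n₁)) = σ²·(k+1)/(k·n₁).
So n₁ = (1 + 1/k)·((z_{α/2} + z_β)/d)² = 1.333 × (2.634/0.70)².
n₁ = 1.333 × 14.16 = 18.9.
Round up: n₁ = 19, giving n₂ = 3 × 19 = 57.

n₁ = 19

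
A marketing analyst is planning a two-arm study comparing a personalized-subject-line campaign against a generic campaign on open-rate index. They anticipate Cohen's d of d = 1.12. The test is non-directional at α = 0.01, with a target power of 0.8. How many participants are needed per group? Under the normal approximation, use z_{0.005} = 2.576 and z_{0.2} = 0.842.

For two independent groups with equal n: n = 2·((z_{α/2} + z_β) / d)².
z_{α/2} + z_β = 2.576 + 0.842 = 3.418.
n = 2 × (3.418 / 1.12)² = 2 × 3.052² = 2 × 9.31 = 18.6.
Round up to the next whole participant.

n = 19 per group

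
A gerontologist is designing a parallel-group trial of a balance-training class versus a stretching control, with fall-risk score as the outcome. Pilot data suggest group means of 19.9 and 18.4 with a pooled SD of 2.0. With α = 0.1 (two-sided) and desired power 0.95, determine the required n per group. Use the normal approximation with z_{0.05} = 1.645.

Cohen's d = |M₁ − M₂| / SD_pooled = |19.9 − 18.4| / 2.0 = 1.5 / 2.0 = 0.750.
For two independent groups with equal n: n = 2·((z_{α/2} + z_β) / d)².
z_{α/2} + z_β = 1.645 + 1.645 = 3.290.
n = 2 × (3.290 / 0.750)² = 2 × 4.387² = 2 × 19.24 = 38.5.
Round up to the next whole participant.

n = 39 per group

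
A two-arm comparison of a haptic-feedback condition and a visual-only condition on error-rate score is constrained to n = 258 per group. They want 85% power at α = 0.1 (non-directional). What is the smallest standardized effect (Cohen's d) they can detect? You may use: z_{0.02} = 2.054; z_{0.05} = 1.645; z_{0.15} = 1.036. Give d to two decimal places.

d_min ≈ 0.24

For two independent groups of n = 258 each: d_min = (z_{α/2} + z_β)·√(2/n).
z-sum = 1.645 + 1.036 = 2.681.
d_min = 2.681 × √(2/258) = 2.681 × 0.0880 = 0.236.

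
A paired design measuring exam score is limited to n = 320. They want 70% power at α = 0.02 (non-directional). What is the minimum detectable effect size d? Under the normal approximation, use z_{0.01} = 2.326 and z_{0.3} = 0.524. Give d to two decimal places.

d_min ≈ 0.16

For a single sample (or paired design) of n = 320: d_min = (z_{α/2} + z_β)/√n.
z-sum = 2.326 + 0.524 = 2.850.
d_min = 2.850 / √320 = 2.850 / 17.889 = 0.159.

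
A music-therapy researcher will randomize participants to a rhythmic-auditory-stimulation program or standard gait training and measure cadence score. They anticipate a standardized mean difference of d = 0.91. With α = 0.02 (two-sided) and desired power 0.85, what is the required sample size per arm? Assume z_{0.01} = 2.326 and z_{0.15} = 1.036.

n = 28 per group

For two independent groups with equal n: n = 2·((z_{α/2} + z_β) / d)².
z_{α/2} + z_β = 2.326 + 1.036 = 3.362.
n = 2 × (3.362 / 0.91)² = 2 × 3.695² = 2 × 13.65 = 27.3.
Round up to the next whole participant.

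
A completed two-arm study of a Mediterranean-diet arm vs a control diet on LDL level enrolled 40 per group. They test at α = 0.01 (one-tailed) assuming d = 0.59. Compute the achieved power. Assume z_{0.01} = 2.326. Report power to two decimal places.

For two equal groups, power = Φ(d·√(n/2) − z_{α}).
d·√(n/2) = 0.59 × √(40/2) = 0.59 × 4.472 = 2.639.
z_β = 2.639 − 2.326 = 0.313.
Power = Φ(0.313) = 0.623.

power ≈ 0.62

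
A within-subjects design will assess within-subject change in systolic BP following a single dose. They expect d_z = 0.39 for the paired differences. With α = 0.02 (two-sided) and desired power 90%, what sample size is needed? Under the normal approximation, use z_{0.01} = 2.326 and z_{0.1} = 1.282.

n = 86 pairs

For a paired (one-sample on differences) test: n = ((z_{α/2} + z_β) / d)².
z_{α/2} + z_β = 2.326 + 1.282 = 3.608.
n = (3.608 / 0.39)² = 9.251² = 85.59.
Round up.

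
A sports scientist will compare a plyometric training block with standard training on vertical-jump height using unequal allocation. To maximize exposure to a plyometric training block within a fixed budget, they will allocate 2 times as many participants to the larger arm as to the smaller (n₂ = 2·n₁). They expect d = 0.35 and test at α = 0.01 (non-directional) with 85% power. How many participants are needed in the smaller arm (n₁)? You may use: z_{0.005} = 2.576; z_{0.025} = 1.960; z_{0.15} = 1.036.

With allocation ratio k = n₂/n₁ = 2, Var(x̄₁−x̄₂) = σ²(1/n₁ + 1/(k·n₁)) = σ²·(k+1)/(k·n₁).
So n₁ = (1 + 1/k)·((z_{α/2} + z_β)/d)² = 1.500 × (3.612/0.35)².
n₁ = 1.500 × 106.50 = 159.8.
Round up: n₁ = 160, giving n₂ = 2 × 160 = 320.

n₁ = 160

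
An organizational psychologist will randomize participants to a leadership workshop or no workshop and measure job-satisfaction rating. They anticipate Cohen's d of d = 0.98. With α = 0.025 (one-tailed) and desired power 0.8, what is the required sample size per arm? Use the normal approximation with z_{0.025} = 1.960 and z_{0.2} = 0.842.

For two independent groups with equal n: n = 2·((z_{α} + z_β) / d)².
z_{α} + z_β = 1.960 + 0.842 = 2.802.
n = 2 × (2.802 / 0.98)² = 2 × 2.859² = 2 × 8.17 = 16.3.
Round up to the next whole participant.

n = 17 per group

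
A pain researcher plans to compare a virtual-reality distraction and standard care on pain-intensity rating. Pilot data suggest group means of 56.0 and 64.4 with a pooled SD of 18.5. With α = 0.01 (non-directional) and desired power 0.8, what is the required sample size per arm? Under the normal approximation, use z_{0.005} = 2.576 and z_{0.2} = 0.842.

Cohen's d = |M₁ − M₂| / SD_pooled = |56.0 − 64.4| / 18.5 = 8.4 / 18.5 = 0.454.
For two independent groups with equal n: n = 2·((z_{α/2} + z_β) / d)².
z_{α/2} + z_β = 2.576 + 0.842 = 3.418.
n = 2 × (3.418 / 0.454)² = 2 × 7.529² = 2 × 56.68 = 113.4.
Round up to the next whole participant.

n = 114 per group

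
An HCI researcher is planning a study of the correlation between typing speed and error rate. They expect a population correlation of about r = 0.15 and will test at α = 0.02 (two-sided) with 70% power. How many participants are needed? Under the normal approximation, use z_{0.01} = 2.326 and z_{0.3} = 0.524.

Fisher's z: C = ½·ln((1+r)/(1−r)) = ½·ln(1.3529) = 0.1511.
n = ((z_{α/2} + z_β)/C)² + 3.
(2.326 + 0.524) / 0.1511 = 2.850 / 0.1511 = 18.862.
n = 18.862² + 3 = 355.76 + 3 = 358.8.
Round up.

n = 359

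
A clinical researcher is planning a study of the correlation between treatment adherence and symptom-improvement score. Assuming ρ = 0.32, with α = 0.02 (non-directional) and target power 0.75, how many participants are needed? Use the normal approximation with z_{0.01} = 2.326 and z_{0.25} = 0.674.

n = 85

Fisher's z: C = ½·ln((1+r)/(1−r)) = ½·ln(1.9412) = 0.3316.
n = ((z_{α/2} + z_β)/C)² + 3.
(2.326 + 0.674) / 0.3316 = 3.000 / 0.3316 = 9.047.
n = 9.047² + 3 = 81.85 + 3 = 84.8.
Round up.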